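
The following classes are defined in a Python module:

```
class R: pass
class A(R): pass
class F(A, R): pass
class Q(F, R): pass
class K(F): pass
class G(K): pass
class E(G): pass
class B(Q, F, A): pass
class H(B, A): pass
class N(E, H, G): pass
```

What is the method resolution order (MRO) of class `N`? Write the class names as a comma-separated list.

N, E, H, G, K, B, Q, F, A, R, object

L[N] = N + merge(L[E], L[H], L[G], [E H G])
  take E:  [E G K F A R object] + [H B Q F A R object] + [G K F A R object] + [E H G]
  take H:  [G K F A R object] + [H B Q F A R object] + [G K F A R object] + [H G]
  take G:  [G K F A R object] + [B Q F A R object] + [G K F A R object] + [G]
  take K:  [K F A R object] + [B Q F A R object] + [K F A R object]
  take B:  [F A R object] + [B Q F A R object] + [F A R object]
  take Q:  [F A R object] + [Q F A R object] + [F A R object]
  take F:  [F A R object] + [F A R object] + [F A R object]
  take A:  [A R object] + [A R object] + [A R object]
  take R:  [R object] + [R object] + [R object]
  take object:  [object] + [object] + [object]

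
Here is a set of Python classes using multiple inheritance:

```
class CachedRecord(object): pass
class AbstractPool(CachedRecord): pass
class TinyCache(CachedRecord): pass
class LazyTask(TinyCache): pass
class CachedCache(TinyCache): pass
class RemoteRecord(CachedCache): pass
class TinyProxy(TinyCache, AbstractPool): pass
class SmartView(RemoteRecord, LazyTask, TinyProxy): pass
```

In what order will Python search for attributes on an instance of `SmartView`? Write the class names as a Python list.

[SmartView, RemoteRecord, CachedCache, LazyTask, TinyProxy, TinyCache, AbstractPool, CachedRecord, object]

L[SmartView] = SmartView + merge(L[RemoteRecord], L[LazyTask], L[TinyProxy], [RemoteRecord LazyTask TinyProxy])
  take RemoteRecord:  [RemoteRecord CachedCache TinyCache CachedRecord object] + [LazyTask TinyCache CachedRecord object] + [TinyProxy TinyCache AbstractPool CachedRecord object] + [RemoteRecord LazyTask TinyProxy]
  take CachedCache:  [CachedCache TinyCache CachedRecord object] + [LazyTask TinyCache CachedRecord object] + [TinyProxy TinyCache AbstractPool CachedRecord object] + [LazyTask TinyProxy]
  take LazyTask:  [TinyCache CachedRecord object] + [LazyTask TinyCache CachedRecord object] + [TinyProxy TinyCache AbstractPool CachedRecord object] + [LazyTask TinyProxy]
  take TinyProxy:  [TinyCache CachedRecord object] + [TinyCache CachedRecord object] + [TinyProxy TinyCache AbstractPool CachedRecord object] + [TinyProxy]
  take TinyCache:  [TinyCache CachedRecord object] + [TinyCache CachedRecord object] + [TinyCache AbstractPool CachedRecord object]
  take AbstractPool:  [CachedRecord object] + [CachedRecord object] + [AbstractPool CachedRecord object]
  take CachedRecord:  [CachedRecord object] + [CachedRecord object] + [CachedRecord object]
  take object:  [object] + [object] + [object]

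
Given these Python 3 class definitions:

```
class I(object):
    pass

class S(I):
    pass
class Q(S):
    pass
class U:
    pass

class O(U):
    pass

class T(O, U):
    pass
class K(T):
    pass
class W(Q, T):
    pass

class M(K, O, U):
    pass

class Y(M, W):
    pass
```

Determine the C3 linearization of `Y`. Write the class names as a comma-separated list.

L[Y] = Y + merge(L[M], L[W], [M W])
  take M:  [M K T O U object] + [W Q S I T O U object] + [M W]
  take K:  [K T O U object] + [W Q S I T O U object] + [W]
  take W:  [T O U object] + [W Q S I T O U object] + [W]
  take Q:  [T O U object] + [Q S I T O U object]
  take S:  [T O U object] + [S I T O U object]
  take I:  [T O U object] + [I T O U object]
  take T:  [T O U object] + [T O U object]
  take O:  [O U object] + [O U object]
  take U:  [U object] + [U object]
  take object:  [object] + [object]

Y, M, K, W, Q, S, I, T, O, U, object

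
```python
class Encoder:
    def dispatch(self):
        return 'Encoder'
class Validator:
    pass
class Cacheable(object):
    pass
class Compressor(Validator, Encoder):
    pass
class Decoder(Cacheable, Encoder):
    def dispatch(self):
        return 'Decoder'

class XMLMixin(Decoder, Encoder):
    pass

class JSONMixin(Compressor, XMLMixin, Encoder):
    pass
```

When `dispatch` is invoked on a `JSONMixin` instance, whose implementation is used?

Decoder

L[JSONMixin] = JSONMixin + merge(L[Compressor], L[XMLMixin], L[Encoder], [Compressor XMLMixin Encoder])
  take Compressor:  [Compressor Validator Encoder object] + [XMLMixin Decoder Cacheable Encoder object] + [Encoder object] + [Compressor XMLMixin Encoder]
  take Validator:  [Validator Encoder object] + [XMLMixin Decoder Cacheable Encoder object] + [Encoder object] + [XMLMixin Encoder]
  take XMLMixin:  [Encoder object] + [XMLMixin Decoder Cacheable Encoder object] + [Encoder object] + [XMLMixin Encoder]
  take Decoder:  [Encoder object] + [Decoder Cacheable Encoder object] + [Encoder object] + [Encoder]
  take Cacheable:  [Encoder object] + [Cacheable Encoder object] + [Encoder object] + [Encoder]
  take Encoder:  [Encoder object] + [Encoder object] + [Encoder object] + [Encoder]
  take object:  [object] + [object] + [object]
MRO: JSONMixin Compressor Validator XMLMixin Decoder Cacheable Encoder object
dispatch is defined in: Decoder, Encoder. First along the MRO is Decoder.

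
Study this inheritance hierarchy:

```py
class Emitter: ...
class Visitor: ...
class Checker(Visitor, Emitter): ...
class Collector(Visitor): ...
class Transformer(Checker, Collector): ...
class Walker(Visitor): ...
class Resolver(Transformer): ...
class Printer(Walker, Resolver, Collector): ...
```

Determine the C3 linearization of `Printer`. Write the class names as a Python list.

L[Printer] = Printer + merge(L[Walker], L[Resolver], L[Collector], [Walker Resolver Collector])
  take Walker:  [Walker Visitor object] + [Resolver Transformer Checker Collector Visitor Emitter object] + [Collector Visitor object] + [Walker Resolver Collector]
  take Resolver:  [Visitor object] + [Resolver Transformer Checker Collector Visitor Emitter object] + [Collector Visitor object] + [Resolver Collector]
  take Transformer:  [Visitor object] + [Transformer Checker Collector Visitor Emitter object] + [Collector Visitor object] + [Collector]
  take Checker:  [Visitor object] + [Checker Collector Visitor Emitter object] + [Collector Visitor object] + [Collector]
  take Collector:  [Visitor object] + [Collector Visitor Emitter object] + [Collector Visitor object] + [Collector]
  take Visitor:  [Visitor object] + [Visitor Emitter object] + [Visitor object]
  take Emitter:  [object] + [Emitter object] + [object]
  take object:  [object] + [object] + [object]

[Printer, Walker, Resolver, Transformer, Checker, Collector, Visitor, Emitter, object]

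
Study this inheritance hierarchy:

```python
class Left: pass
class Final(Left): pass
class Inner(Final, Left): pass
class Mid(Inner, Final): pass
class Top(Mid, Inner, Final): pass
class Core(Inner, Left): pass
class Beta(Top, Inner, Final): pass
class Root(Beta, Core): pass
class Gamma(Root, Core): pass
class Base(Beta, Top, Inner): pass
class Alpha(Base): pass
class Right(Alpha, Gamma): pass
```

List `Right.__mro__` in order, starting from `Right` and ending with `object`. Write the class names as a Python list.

L[Right] = Right + merge(L[Alpha], L[Gamma], [Alpha Gamma])
  take Alpha:  [Alpha Base Beta Top Mid Inner Final Left object] + [Gamma Root Beta Top Mid Core Inner Final Left object] + [Alpha Gamma]
  take Base:  [Base Beta Top Mid Inner Final Left object] + [Gamma Root Beta Top Mid Core Inner Final Left object] + [Gamma]
  take Gamma:  [Beta Top Mid Inner Final Left object] + [Gamma Root Beta Top Mid Core Inner Final Left object] + [Gamma]
  take Root:  [Beta Top Mid Inner Final Left object] + [Root Beta Top Mid Core Inner Final Left object]
  take Beta:  [Beta Top Mid Inner Final Left object] + [Beta Top Mid Core Inner Final Left object]
  take Top:  [Top Mid Inner Final Left object] + [Top Mid Core Inner Final Left object]
  take Mid:  [Mid Inner Final Left object] + [Mid Core Inner Final Left object]
  take Core:  [Inner Final Left object] + [Core Inner Final Left object]
  take Inner:  [Inner Final Left object] + [Inner Final Left object]
  take Final:  [Final Left object] + [Final Left object]
  take Left:  [Left object] + [Left object]
  take object:  [object] + [object]

[Right, Alpha, Base, Gamma, Root, Beta, Top, Mid, Core, Inner, Final, Left, object]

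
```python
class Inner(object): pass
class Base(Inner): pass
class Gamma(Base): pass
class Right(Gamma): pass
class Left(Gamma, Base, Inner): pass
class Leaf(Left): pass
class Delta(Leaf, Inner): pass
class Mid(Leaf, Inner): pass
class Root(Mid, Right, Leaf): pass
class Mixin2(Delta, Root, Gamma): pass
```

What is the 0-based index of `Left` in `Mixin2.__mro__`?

6

L[Mixin2] = Mixin2 + merge(L[Delta], L[Root], L[Gamma], [Delta Root Gamma])
  take Delta:  [Delta Leaf Left Gamma Base Inner object] + [Root Mid Right Leaf Left Gamma Base Inner object] + [Gamma Base Inner object] + [Delta Root Gamma]
  take Root:  [Leaf Left Gamma Base Inner object] + [Root Mid Right Leaf Left Gamma Base Inner object] + [Gamma Base Inner object] + [Root Gamma]
  take Mid:  [Leaf Left Gamma Base Inner object] + [Mid Right Leaf Left Gamma Base Inner object] + [Gamma Base Inner object] + [Gamma]
  take Right:  [Leaf Left Gamma Base Inner object] + [Right Leaf Left Gamma Base Inner object] + [Gamma Base Inner object] + [Gamma]
  take Leaf:  [Leaf Left Gamma Base Inner object] + [Leaf Left Gamma Base Inner object] + [Gamma Base Inner object] + [Gamma]
  take Left:  [Left Gamma Base Inner object] + [Left Gamma Base Inner object] + [Gamma Base Inner object] + [Gamma]
  take Gamma:  [Gamma Base Inner object] + [Gamma Base Inner object] + [Gamma Base Inner object] + [Gamma]
  take Base:  [Base Inner object] + [Base Inner object] + [Base Inner object]
  take Inner:  [Inner object] + [Inner object] + [Inner object]
  take object:  [object] + [object] + [object]
MRO: Mixin2 Delta Root Mid Right Leaf Left Gamma Base Inner object
Left sits at index 6.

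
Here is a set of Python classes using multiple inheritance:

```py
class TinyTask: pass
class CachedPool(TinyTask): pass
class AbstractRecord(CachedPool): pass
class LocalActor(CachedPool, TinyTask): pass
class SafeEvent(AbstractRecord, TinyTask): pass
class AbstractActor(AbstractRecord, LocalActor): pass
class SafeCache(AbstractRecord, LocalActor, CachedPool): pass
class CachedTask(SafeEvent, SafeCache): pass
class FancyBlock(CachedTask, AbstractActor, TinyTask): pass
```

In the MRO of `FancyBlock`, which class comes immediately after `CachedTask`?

L[FancyBlock] = FancyBlock + merge(L[CachedTask], L[AbstractActor], L[TinyTask], [CachedTask AbstractActor TinyTask])
  take CachedTask:  [CachedTask SafeEvent SafeCache AbstractRecord LocalActor CachedPool TinyTask object] + [AbstractActor AbstractRecord LocalActor CachedPool TinyTask object] + [TinyTask object] + [CachedTask AbstractActor TinyTask]
  take SafeEvent:  [SafeEvent SafeCache AbstractRecord LocalActor CachedPool TinyTask object] + [AbstractActor AbstractRecord LocalActor CachedPool TinyTask object] + [TinyTask object] + [AbstractActor TinyTask]
  take SafeCache:  [SafeCache AbstractRecord LocalActor CachedPool TinyTask object] + [AbstractActor AbstractRecord LocalActor CachedPool TinyTask object] + [TinyTask object] + [AbstractActor TinyTask]
  take AbstractActor:  [AbstractRecord LocalActor CachedPool TinyTask object] + [AbstractActor AbstractRecord LocalActor CachedPool TinyTask object] + [TinyTask object] + [AbstractActor TinyTask]
  take AbstractRecord:  [AbstractRecord LocalActor CachedPool TinyTask object] + [AbstractRecord LocalActor CachedPool TinyTask object] + [TinyTask object] + [TinyTask]
  take LocalActor:  [LocalActor CachedPool TinyTask object] + [LocalActor CachedPool TinyTask object] + [TinyTask object] + [TinyTask]
  take CachedPool:  [CachedPool TinyTask object] + [CachedPool TinyTask object] + [TinyTask object] + [TinyTask]
  take TinyTask:  [TinyTask object] + [TinyTask object] + [TinyTask object] + [TinyTask]
  take object:  [object] + [object] + [object]
MRO: FancyBlock CachedTask SafeEvent SafeCache AbstractActor AbstractRecord LocalActor CachedPool TinyTask object
CachedTask is at position 1; next is SafeEvent.

SafeEvent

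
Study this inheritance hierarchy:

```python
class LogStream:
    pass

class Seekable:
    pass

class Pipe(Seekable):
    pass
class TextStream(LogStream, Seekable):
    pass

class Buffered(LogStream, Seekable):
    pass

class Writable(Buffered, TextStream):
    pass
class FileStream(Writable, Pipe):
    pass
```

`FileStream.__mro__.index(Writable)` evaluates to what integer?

L[FileStream] = FileStream + merge(L[Writable], L[Pipe], [Writable Pipe])
  take Writable:  [Writable Buffered TextStream LogStream Seekable object] + [Pipe Seekable object] + [Writable Pipe]
  take Buffered:  [Buffered TextStream LogStream Seekable object] + [Pipe Seekable object] + [Pipe]
  take TextStream:  [TextStream LogStream Seekable object] + [Pipe Seekable object] + [Pipe]
  take LogStream:  [LogStream Seekable object] + [Pipe Seekable object] + [Pipe]
  take Pipe:  [Seekable object] + [Pipe Seekable object] + [Pipe]
  take Seekable:  [Seekable object] + [Seekable object]
  take object:  [object] + [object]
MRO: FileStream Writable Buffered TextStream LogStream Pipe Seekable object
Writable sits at index 1.

1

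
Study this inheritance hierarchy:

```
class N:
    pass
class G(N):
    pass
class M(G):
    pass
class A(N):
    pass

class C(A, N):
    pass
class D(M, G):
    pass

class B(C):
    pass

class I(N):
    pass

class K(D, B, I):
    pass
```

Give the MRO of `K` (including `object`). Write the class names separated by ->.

L[K] = K + merge(L[D], L[B], L[I], [D B I])
  take D:  [D M G N object] + [B C A N object] + [I N object] + [D B I]
  take M:  [M G N object] + [B C A N object] + [I N object] + [B I]
  take G:  [G N object] + [B C A N object] + [I N object] + [B I]
  take B:  [N object] + [B C A N object] + [I N object] + [B I]
  take C:  [N object] + [C A N object] + [I N object] + [I]
  take A:  [N object] + [A N object] + [I N object] + [I]
  take I:  [N object] + [N object] + [I N object] + [I]
  take N:  [N object] + [N object] + [N object]
  take object:  [object] + [object] + [object]

K -> D -> M -> G -> B -> C -> A -> I -> N -> object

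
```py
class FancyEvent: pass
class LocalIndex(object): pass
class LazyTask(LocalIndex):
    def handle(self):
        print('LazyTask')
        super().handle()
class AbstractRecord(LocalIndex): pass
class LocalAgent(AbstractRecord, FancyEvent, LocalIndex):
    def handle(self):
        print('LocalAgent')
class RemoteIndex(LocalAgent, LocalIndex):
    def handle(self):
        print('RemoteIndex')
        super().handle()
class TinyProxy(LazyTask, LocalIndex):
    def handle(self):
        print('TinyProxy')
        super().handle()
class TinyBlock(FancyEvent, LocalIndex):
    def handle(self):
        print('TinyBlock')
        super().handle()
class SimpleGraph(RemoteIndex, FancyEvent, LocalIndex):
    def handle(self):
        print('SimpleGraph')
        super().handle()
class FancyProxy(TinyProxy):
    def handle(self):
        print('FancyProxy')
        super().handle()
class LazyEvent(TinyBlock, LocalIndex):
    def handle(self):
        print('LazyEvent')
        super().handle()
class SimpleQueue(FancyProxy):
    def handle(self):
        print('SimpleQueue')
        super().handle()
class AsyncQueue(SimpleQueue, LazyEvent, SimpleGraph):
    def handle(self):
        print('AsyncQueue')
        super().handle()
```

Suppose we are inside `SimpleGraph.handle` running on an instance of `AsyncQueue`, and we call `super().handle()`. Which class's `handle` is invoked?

RemoteIndex

L[AsyncQueue] = AsyncQueue + merge(L[SimpleQueue], L[LazyEvent], L[SimpleGraph], [SimpleQueue LazyEvent SimpleGraph])
  take SimpleQueue:  [SimpleQueue FancyProxy TinyProxy LazyTask LocalIndex object] + [LazyEvent TinyBlock FancyEvent LocalIndex object] + [SimpleGraph RemoteIndex LocalAgent AbstractRecord FancyEvent LocalIndex object] + [SimpleQueue LazyEvent SimpleGraph]
  take FancyProxy:  [FancyProxy TinyProxy LazyTask LocalIndex object] + [LazyEvent TinyBlock FancyEvent LocalIndex object] + [SimpleGraph RemoteIndex LocalAgent AbstractRecord FancyEvent LocalIndex object] + [LazyEvent SimpleGraph]
  take TinyProxy:  [TinyProxy LazyTask LocalIndex object] + [LazyEvent TinyBlock FancyEvent LocalIndex object] + [SimpleGraph RemoteIndex LocalAgent AbstractRecord FancyEvent LocalIndex object] + [LazyEvent SimpleGraph]
  take LazyTask:  [LazyTask LocalIndex object] + [LazyEvent TinyBlock FancyEvent LocalIndex object] + [SimpleGraph RemoteIndex LocalAgent AbstractRecord FancyEvent LocalIndex object] + [LazyEvent SimpleGraph]
  take LazyEvent:  [LocalIndex object] + [LazyEvent TinyBlock FancyEvent LocalIndex object] + [SimpleGraph RemoteIndex LocalAgent AbstractRecord FancyEvent LocalIndex object] + [LazyEvent SimpleGraph]
  take TinyBlock:  [LocalIndex object] + [TinyBlock FancyEvent LocalIndex object] + [SimpleGraph RemoteIndex LocalAgent AbstractRecord FancyEvent LocalIndex object] + [SimpleGraph]
  take SimpleGraph:  [LocalIndex object] + [FancyEvent LocalIndex object] + [SimpleGraph RemoteIndex LocalAgent AbstractRecord FancyEvent LocalIndex object] + [SimpleGraph]
  take RemoteIndex:  [LocalIndex object] + [FancyEvent LocalIndex object] + [RemoteIndex LocalAgent AbstractRecord FancyEvent LocalIndex object]
  take LocalAgent:  [LocalIndex object] + [FancyEvent LocalIndex object] + [LocalAgent AbstractRecord FancyEvent LocalIndex object]
  take AbstractRecord:  [LocalIndex object] + [FancyEvent LocalIndex object] + [AbstractRecord FancyEvent LocalIndex object]
  take FancyEvent:  [LocalIndex object] + [FancyEvent LocalIndex object] + [FancyEvent LocalIndex object]
  take LocalIndex:  [LocalIndex object] + [LocalIndex object] + [LocalIndex object]
  take object:  [object] + [object] + [object]
MRO: AsyncQueue SimpleQueue FancyProxy TinyProxy LazyTask LazyEvent TinyBlock SimpleGraph RemoteIndex LocalAgent AbstractRecord FancyEvent LocalIndex object
super() in SimpleGraph.handle on a AsyncQueue instance goes to the class after SimpleGraph in AsyncQueue's MRO: RemoteIndex.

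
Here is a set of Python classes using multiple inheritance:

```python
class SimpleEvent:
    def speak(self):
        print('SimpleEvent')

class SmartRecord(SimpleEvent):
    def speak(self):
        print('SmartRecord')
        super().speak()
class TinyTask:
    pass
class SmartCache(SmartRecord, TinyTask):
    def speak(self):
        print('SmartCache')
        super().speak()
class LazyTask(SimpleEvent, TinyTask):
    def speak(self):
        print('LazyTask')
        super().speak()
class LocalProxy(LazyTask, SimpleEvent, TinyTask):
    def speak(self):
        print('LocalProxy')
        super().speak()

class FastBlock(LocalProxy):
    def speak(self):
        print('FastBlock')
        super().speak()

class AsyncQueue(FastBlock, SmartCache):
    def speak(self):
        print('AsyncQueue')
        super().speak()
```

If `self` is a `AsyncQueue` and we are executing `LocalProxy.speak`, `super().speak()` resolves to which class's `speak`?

L[AsyncQueue] = AsyncQueue + merge(L[FastBlock], L[SmartCache], [FastBlock SmartCache])
  take FastBlock:  [FastBlock LocalProxy LazyTask SimpleEvent TinyTask object] + [SmartCache SmartRecord SimpleEvent TinyTask object] + [FastBlock SmartCache]
  take LocalProxy:  [LocalProxy LazyTask SimpleEvent TinyTask object] + [SmartCache SmartRecord SimpleEvent TinyTask object] + [SmartCache]
  take LazyTask:  [LazyTask SimpleEvent TinyTask object] + [SmartCache SmartRecord SimpleEvent TinyTask object] + [SmartCache]
  take SmartCache:  [SimpleEvent TinyTask object] + [SmartCache SmartRecord SimpleEvent TinyTask object] + [SmartCache]
  take SmartRecord:  [SimpleEvent TinyTask object] + [SmartRecord SimpleEvent TinyTask object]
  take SimpleEvent:  [SimpleEvent TinyTask object] + [SimpleEvent TinyTask object]
  take TinyTask:  [TinyTask object] + [TinyTask object]
  take object:  [object] + [object]
MRO: AsyncQueue FastBlock LocalProxy LazyTask SmartCache SmartRecord SimpleEvent TinyTask object
super() in LocalProxy.speak on a AsyncQueue instance goes to the class after LocalProxy in AsyncQueue's MRO: LazyTask.

LazyTask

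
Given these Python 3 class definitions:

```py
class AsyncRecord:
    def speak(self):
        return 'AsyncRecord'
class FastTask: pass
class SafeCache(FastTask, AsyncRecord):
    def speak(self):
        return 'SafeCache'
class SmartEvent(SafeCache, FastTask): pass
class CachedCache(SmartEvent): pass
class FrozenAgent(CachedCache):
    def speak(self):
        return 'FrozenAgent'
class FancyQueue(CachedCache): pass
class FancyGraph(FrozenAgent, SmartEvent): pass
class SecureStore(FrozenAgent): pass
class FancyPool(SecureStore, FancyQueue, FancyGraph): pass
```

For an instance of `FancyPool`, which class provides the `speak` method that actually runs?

FrozenAgent

L[FancyPool] = FancyPool + merge(L[SecureStore], L[FancyQueue], L[FancyGraph], [SecureStore FancyQueue FancyGraph])
  take SecureStore:  [SecureStore FrozenAgent CachedCache SmartEvent SafeCache FastTask AsyncRecord object] + [FancyQueue CachedCache SmartEvent SafeCache FastTask AsyncRecord object] + [FancyGraph FrozenAgent CachedCache SmartEvent SafeCache FastTask AsyncRecord object] + [SecureStore FancyQueue FancyGraph]
  take FancyQueue:  [FrozenAgent CachedCache SmartEvent SafeCache FastTask AsyncRecord object] + [FancyQueue CachedCache SmartEvent SafeCache FastTask AsyncRecord object] + [FancyGraph FrozenAgent CachedCache SmartEvent SafeCache FastTask AsyncRecord object] + [FancyQueue FancyGraph]
  take FancyGraph:  [FrozenAgent CachedCache SmartEvent SafeCache FastTask AsyncRecord object] + [CachedCache SmartEvent SafeCache FastTask AsyncRecord object] + [FancyGraph FrozenAgent CachedCache SmartEvent SafeCache FastTask AsyncRecord object] + [FancyGraph]
  take FrozenAgent:  [FrozenAgent CachedCache SmartEvent SafeCache FastTask AsyncRecord object] + [CachedCache SmartEvent SafeCache FastTask AsyncRecord object] + [FrozenAgent CachedCache SmartEvent SafeCache FastTask AsyncRecord object]
  take CachedCache:  [CachedCache SmartEvent SafeCache FastTask AsyncRecord object] + [CachedCache SmartEvent SafeCache FastTask AsyncRecord object] + [CachedCache SmartEvent SafeCache FastTask AsyncRecord object]
  take SmartEvent:  [SmartEvent SafeCache FastTask AsyncRecord object] + [SmartEvent SafeCache FastTask AsyncRecord object] + [SmartEvent SafeCache FastTask AsyncRecord object]
  take SafeCache:  [SafeCache FastTask AsyncRecord object] + [SafeCache FastTask AsyncRecord object] + [SafeCache FastTask AsyncRecord object]
  take FastTask:  [FastTask AsyncRecord object] + [FastTask AsyncRecord object] + [FastTask AsyncRecord object]
  take AsyncRecord:  [AsyncRecord object] + [AsyncRecord object] + [AsyncRecord object]
  take object:  [object] + [object] + [object]
MRO: FancyPool SecureStore FancyQueue FancyGraph FrozenAgent CachedCache SmartEvent SafeCache FastTask AsyncRecord object
speak is defined in: AsyncRecord, FrozenAgent, SafeCache. First along the MRO is FrozenAgent.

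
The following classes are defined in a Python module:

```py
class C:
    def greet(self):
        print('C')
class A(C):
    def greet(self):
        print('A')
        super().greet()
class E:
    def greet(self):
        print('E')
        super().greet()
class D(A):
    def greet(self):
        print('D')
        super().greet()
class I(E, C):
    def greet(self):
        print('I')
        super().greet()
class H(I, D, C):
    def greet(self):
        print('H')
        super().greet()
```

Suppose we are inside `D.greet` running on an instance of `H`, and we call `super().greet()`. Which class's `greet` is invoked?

A

L[H] = H + merge(L[I], L[D], L[C], [I D C])
  take I:  [I E C object] + [D A C object] + [C object] + [I D C]
  take E:  [E C object] + [D A C object] + [C object] + [D C]
  take D:  [C object] + [D A C object] + [C object] + [D C]
  take A:  [C object] + [A C object] + [C object] + [C]
  take C:  [C object] + [C object] + [C object] + [C]
  take object:  [object] + [object] + [object]
MRO: H I E D A C object
super() in D.greet on a H instance goes to the class after D in H's MRO: A.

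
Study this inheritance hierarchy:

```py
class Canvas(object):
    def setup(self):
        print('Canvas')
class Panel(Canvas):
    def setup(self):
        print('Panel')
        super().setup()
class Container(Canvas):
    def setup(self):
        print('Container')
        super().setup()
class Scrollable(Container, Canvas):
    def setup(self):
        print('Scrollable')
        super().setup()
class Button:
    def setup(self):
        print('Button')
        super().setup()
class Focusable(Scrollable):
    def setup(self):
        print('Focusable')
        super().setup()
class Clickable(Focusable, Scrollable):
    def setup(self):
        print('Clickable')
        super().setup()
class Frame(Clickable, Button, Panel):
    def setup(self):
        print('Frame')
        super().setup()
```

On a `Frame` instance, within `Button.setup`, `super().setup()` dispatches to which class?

Panel

L[Frame] = Frame + merge(L[Clickable], L[Button], L[Panel], [Clickable Button Panel])
  take Clickable:  [Clickable Focusable Scrollable Container Canvas object] + [Button object] + [Panel Canvas object] + [Clickable Button Panel]
  take Focusable:  [Focusable Scrollable Container Canvas object] + [Button object] + [Panel Canvas object] + [Button Panel]
  take Scrollable:  [Scrollable Container Canvas object] + [Button object] + [Panel Canvas object] + [Button Panel]
  take Container:  [Container Canvas object] + [Button object] + [Panel Canvas object] + [Button Panel]
  take Button:  [Canvas object] + [Button object] + [Panel Canvas object] + [Button Panel]
  take Panel:  [Canvas object] + [object] + [Panel Canvas object] + [Panel]
  take Canvas:  [Canvas object] + [object] + [Canvas object]
  take object:  [object] + [object] + [object]
MRO: Frame Clickable Focusable Scrollable Container Button Panel Canvas object
super() in Button.setup on a Frame instance goes to the class after Button in Frame's MRO: Panel.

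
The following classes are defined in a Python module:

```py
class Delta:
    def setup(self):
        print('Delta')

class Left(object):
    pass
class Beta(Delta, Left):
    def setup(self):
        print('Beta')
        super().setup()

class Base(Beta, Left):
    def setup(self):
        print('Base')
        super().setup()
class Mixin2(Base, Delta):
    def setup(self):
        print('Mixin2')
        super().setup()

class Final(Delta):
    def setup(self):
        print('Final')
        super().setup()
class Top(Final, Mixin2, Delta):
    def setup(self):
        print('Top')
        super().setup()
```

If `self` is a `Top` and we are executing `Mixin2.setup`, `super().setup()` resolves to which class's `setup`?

Base

L[Top] = Top + merge(L[Final], L[Mixin2], L[Delta], [Final Mixin2 Delta])
  take Final:  [Final Delta object] + [Mixin2 Base Beta Delta Left object] + [Delta object] + [Final Mixin2 Delta]
  take Mixin2:  [Delta object] + [Mixin2 Base Beta Delta Left object] + [Delta object] + [Mixin2 Delta]
  take Base:  [Delta object] + [Base Beta Delta Left object] + [Delta object] + [Delta]
  take Beta:  [Delta object] + [Beta Delta Left object] + [Delta object] + [Delta]
  take Delta:  [Delta object] + [Delta Left object] + [Delta object] + [Delta]
  take Left:  [object] + [Left object] + [object]
  take object:  [object] + [object] + [object]
MRO: Top Final Mixin2 Base Beta Delta Left object
super() in Mixin2.setup on a Top instance goes to the class after Mixin2 in Top's MRO: Base.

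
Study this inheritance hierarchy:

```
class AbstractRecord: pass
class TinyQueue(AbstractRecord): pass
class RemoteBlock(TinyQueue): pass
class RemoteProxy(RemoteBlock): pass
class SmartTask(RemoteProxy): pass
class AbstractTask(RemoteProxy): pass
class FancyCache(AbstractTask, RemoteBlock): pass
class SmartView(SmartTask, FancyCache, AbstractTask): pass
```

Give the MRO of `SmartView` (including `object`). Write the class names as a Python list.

L[SmartView] = SmartView + merge(L[SmartTask], L[FancyCache], L[AbstractTask], [SmartTask FancyCache AbstractTask])
  take SmartTask:  [SmartTask RemoteProxy RemoteBlock TinyQueue AbstractRecord object] + [FancyCache AbstractTask RemoteProxy RemoteBlock TinyQueue AbstractRecord object] + [AbstractTask RemoteProxy RemoteBlock TinyQueue AbstractRecord object] + [SmartTask FancyCache AbstractTask]
  take FancyCache:  [RemoteProxy RemoteBlock TinyQueue AbstractRecord object] + [FancyCache AbstractTask RemoteProxy RemoteBlock TinyQueue AbstractRecord object] + [AbstractTask RemoteProxy RemoteBlock TinyQueue AbstractRecord object] + [FancyCache AbstractTask]
  take AbstractTask:  [RemoteProxy RemoteBlock TinyQueue AbstractRecord object] + [AbstractTask RemoteProxy RemoteBlock TinyQueue AbstractRecord object] + [AbstractTask RemoteProxy RemoteBlock TinyQueue AbstractRecord object] + [AbstractTask]
  take RemoteProxy:  [RemoteProxy RemoteBlock TinyQueue AbstractRecord object] + [RemoteProxy RemoteBlock TinyQueue AbstractRecord object] + [RemoteProxy RemoteBlock TinyQueue AbstractRecord object]
  take RemoteBlock:  [RemoteBlock TinyQueue AbstractRecord object] + [RemoteBlock TinyQueue AbstractRecord object] + [RemoteBlock TinyQueue AbstractRecord object]
  take TinyQueue:  [TinyQueue AbstractRecord object] + [TinyQueue AbstractRecord object] + [TinyQueue AbstractRecord object]
  take AbstractRecord:  [AbstractRecord object] + [AbstractRecord object] + [AbstractRecord object]
  take object:  [object] + [object] + [object]

[SmartView, SmartTask, FancyCache, AbstractTask, RemoteProxy, RemoteBlock, TinyQueue, AbstractRecord, object]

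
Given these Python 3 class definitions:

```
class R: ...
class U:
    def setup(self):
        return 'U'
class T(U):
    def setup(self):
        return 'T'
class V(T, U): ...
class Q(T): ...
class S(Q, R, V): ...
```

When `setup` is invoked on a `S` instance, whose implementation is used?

T

L[S] = S + merge(L[Q], L[R], L[V], [Q R V])
  take Q:  [Q T U object] + [R object] + [V T U object] + [Q R V]
  take R:  [T U object] + [R object] + [V T U object] + [R V]
  take V:  [T U object] + [object] + [V T U object] + [V]
  take T:  [T U object] + [object] + [T U object]
  take U:  [U object] + [object] + [U object]
  take object:  [object] + [object] + [object]
MRO: S Q R V T U object
setup is defined in: T, U. First along the MRO is T.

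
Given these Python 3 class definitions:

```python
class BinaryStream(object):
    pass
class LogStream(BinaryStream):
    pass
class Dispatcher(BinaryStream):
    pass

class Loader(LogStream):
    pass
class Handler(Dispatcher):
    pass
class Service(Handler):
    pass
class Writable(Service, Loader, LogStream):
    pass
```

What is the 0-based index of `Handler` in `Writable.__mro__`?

2

L[Writable] = Writable + merge(L[Service], L[Loader], L[LogStream], [Service Loader LogStream])
  take Service:  [Service Handler Dispatcher BinaryStream object] + [Loader LogStream BinaryStream object] + [LogStream BinaryStream object] + [Service Loader LogStream]
  take Handler:  [Handler Dispatcher BinaryStream object] + [Loader LogStream BinaryStream object] + [LogStream BinaryStream object] + [Loader LogStream]
  take Dispatcher:  [Dispatcher BinaryStream object] + [Loader LogStream BinaryStream object] + [LogStream BinaryStream object] + [Loader LogStream]
  take Loader:  [BinaryStream object] + [Loader LogStream BinaryStream object] + [LogStream BinaryStream object] + [Loader LogStream]
  take LogStream:  [BinaryStream object] + [LogStream BinaryStream object] + [LogStream BinaryStream object] + [LogStream]
  take BinaryStream:  [BinaryStream object] + [BinaryStream object] + [BinaryStream object]
  take object:  [object] + [object] + [object]
MRO: Writable Service Handler Dispatcher Loader LogStream BinaryStream object
Handler sits at index 2.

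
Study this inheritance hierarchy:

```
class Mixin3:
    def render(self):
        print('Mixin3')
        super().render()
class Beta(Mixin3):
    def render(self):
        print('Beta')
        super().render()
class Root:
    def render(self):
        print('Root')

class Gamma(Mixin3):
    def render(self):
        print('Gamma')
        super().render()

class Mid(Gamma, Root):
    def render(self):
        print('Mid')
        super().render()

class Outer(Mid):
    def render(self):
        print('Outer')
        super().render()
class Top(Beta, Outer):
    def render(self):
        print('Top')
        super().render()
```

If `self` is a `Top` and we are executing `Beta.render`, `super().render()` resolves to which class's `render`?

Outer

L[Top] = Top + merge(L[Beta], L[Outer], [Beta Outer])
  take Beta:  [Beta Mixin3 object] + [Outer Mid Gamma Mixin3 Root object] + [Beta Outer]
  take Outer:  [Mixin3 object] + [Outer Mid Gamma Mixin3 Root object] + [Outer]
  take Mid:  [Mixin3 object] + [Mid Gamma Mixin3 Root object]
  take Gamma:  [Mixin3 object] + [Gamma Mixin3 Root object]
  take Mixin3:  [Mixin3 object] + [Mixin3 Root object]
  take Root:  [object] + [Root object]
  take object:  [object] + [object]
MRO: Top Beta Outer Mid Gamma Mixin3 Root object
super() in Beta.render on a Top instance goes to the class after Beta in Top's MRO: Outer.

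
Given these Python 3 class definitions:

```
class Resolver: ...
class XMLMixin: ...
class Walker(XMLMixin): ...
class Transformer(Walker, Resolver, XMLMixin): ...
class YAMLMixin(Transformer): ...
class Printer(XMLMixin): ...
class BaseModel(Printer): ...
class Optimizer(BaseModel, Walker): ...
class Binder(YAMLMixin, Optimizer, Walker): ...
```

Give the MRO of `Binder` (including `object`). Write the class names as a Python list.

[Binder, YAMLMixin, Transformer, Optimizer, BaseModel, Printer, Walker, Resolver, XMLMixin, object]

L[Binder] = Binder + merge(L[YAMLMixin], L[Optimizer], L[Walker], [YAMLMixin Optimizer Walker])
  take YAMLMixin:  [YAMLMixin Transformer Walker Resolver XMLMixin object] + [Optimizer BaseModel Printer Walker XMLMixin object] + [Walker XMLMixin object] + [YAMLMixin Optimizer Walker]
  take Transformer:  [Transformer Walker Resolver XMLMixin object] + [Optimizer BaseModel Printer Walker XMLMixin object] + [Walker XMLMixin object] + [Optimizer Walker]
  take Optimizer:  [Walker Resolver XMLMixin object] + [Optimizer BaseModel Printer Walker XMLMixin object] + [Walker XMLMixin object] + [Optimizer Walker]
  take BaseModel:  [Walker Resolver XMLMixin object] + [BaseModel Printer Walker XMLMixin object] + [Walker XMLMixin object] + [Walker]
  take Printer:  [Walker Resolver XMLMixin object] + [Printer Walker XMLMixin object] + [Walker XMLMixin object] + [Walker]
  take Walker:  [Walker Resolver XMLMixin object] + [Walker XMLMixin object] + [Walker XMLMixin object] + [Walker]
  take Resolver:  [Resolver XMLMixin object] + [XMLMixin object] + [XMLMixin object]
  take XMLMixin:  [XMLMixin object] + [XMLMixin object] + [XMLMixin object]
  take object:  [object] + [object] + [object]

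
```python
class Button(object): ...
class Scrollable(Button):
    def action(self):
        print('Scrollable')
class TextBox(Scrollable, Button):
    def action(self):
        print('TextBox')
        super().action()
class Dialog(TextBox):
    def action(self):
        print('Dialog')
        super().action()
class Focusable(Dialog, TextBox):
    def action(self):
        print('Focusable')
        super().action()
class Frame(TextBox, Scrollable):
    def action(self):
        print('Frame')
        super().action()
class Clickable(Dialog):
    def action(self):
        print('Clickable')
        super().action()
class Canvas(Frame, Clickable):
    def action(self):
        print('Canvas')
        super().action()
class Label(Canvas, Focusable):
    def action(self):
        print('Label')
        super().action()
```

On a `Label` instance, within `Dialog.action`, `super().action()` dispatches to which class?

TextBox

L[Label] = Label + merge(L[Canvas], L[Focusable], [Canvas Focusable])
  take Canvas:  [Canvas Frame Clickable Dialog TextBox Scrollable Button object] + [Focusable Dialog TextBox Scrollable Button object] + [Canvas Focusable]
  take Frame:  [Frame Clickable Dialog TextBox Scrollable Button object] + [Focusable Dialog TextBox Scrollable Button object] + [Focusable]
  take Clickable:  [Clickable Dialog TextBox Scrollable Button object] + [Focusable Dialog TextBox Scrollable Button object] + [Focusable]
  take Focusable:  [Dialog TextBox Scrollable Button object] + [Focusable Dialog TextBox Scrollable Button object] + [Focusable]
  take Dialog:  [Dialog TextBox Scrollable Button object] + [Dialog TextBox Scrollable Button object]
  take TextBox:  [TextBox Scrollable Button object] + [TextBox Scrollable Button object]
  take Scrollable:  [Scrollable Button object] + [Scrollable Button object]
  take Button:  [Button object] + [Button object]
  take object:  [object] + [object]
MRO: Label Canvas Frame Clickable Focusable Dialog TextBox Scrollable Button object
super() in Dialog.action on a Label instance goes to the class after Dialog in Label's MRO: TextBox.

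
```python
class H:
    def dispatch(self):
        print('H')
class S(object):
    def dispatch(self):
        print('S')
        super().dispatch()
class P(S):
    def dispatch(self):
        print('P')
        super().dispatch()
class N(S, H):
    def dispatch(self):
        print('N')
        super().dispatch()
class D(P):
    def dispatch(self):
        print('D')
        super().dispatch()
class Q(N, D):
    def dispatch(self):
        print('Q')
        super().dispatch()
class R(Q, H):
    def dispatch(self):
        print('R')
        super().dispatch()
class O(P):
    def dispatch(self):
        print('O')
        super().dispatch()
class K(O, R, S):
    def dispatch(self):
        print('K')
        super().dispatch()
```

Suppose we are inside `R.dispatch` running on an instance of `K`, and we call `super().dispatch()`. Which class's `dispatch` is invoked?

Q

L[K] = K + merge(L[O], L[R], L[S], [O R S])
  take O:  [O P S object] + [R Q N D P S H object] + [S object] + [O R S]
  take R:  [P S object] + [R Q N D P S H object] + [S object] + [R S]
  take Q:  [P S object] + [Q N D P S H object] + [S object] + [S]
  take N:  [P S object] + [N D P S H object] + [S object] + [S]
  take D:  [P S object] + [D P S H object] + [S object] + [S]
  take P:  [P S object] + [P S H object] + [S object] + [S]
  take S:  [S object] + [S H object] + [S object] + [S]
  take H:  [object] + [H object] + [object]
  take object:  [object] + [object] + [object]
MRO: K O R Q N D P S H object
super() in R.dispatch on a K instance goes to the class after R in K's MRO: Q.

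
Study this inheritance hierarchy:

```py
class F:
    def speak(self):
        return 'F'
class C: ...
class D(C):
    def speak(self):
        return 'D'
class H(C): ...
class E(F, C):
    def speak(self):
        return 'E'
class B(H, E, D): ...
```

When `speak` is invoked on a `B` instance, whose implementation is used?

L[B] = B + merge(L[H], L[E], L[D], [H E D])
  take H:  [H C object] + [E F C object] + [D C object] + [H E D]
  take E:  [C object] + [E F C object] + [D C object] + [E D]
  take F:  [C object] + [F C object] + [D C object] + [D]
  take D:  [C object] + [C object] + [D C object] + [D]
  take C:  [C object] + [C object] + [C object]
  take object:  [object] + [object] + [object]
MRO: B H E F D C object
speak is defined in: D, E, F. First along the MRO is E.

E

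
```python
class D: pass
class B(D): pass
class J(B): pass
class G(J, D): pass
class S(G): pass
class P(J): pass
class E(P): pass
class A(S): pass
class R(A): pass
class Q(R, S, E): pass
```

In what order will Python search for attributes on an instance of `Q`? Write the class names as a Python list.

L[Q] = Q + merge(L[R], L[S], L[E], [R S E])
  take R:  [R A S G J B D object] + [S G J B D object] + [E P J B D object] + [R S E]
  take A:  [A S G J B D object] + [S G J B D object] + [E P J B D object] + [S E]
  take S:  [S G J B D object] + [S G J B D object] + [E P J B D object] + [S E]
  take G:  [G J B D object] + [G J B D object] + [E P J B D object] + [E]
  take E:  [J B D object] + [J B D object] + [E P J B D object] + [E]
  take P:  [J B D object] + [J B D object] + [P J B D object]
  take J:  [J B D object] + [J B D object] + [J B D object]
  take B:  [B D object] + [B D object] + [B D object]
  take D:  [D object] + [D object] + [D object]
  take object:  [object] + [object] + [object]

[Q, R, A, S, G, E, P, J, B, D, object]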